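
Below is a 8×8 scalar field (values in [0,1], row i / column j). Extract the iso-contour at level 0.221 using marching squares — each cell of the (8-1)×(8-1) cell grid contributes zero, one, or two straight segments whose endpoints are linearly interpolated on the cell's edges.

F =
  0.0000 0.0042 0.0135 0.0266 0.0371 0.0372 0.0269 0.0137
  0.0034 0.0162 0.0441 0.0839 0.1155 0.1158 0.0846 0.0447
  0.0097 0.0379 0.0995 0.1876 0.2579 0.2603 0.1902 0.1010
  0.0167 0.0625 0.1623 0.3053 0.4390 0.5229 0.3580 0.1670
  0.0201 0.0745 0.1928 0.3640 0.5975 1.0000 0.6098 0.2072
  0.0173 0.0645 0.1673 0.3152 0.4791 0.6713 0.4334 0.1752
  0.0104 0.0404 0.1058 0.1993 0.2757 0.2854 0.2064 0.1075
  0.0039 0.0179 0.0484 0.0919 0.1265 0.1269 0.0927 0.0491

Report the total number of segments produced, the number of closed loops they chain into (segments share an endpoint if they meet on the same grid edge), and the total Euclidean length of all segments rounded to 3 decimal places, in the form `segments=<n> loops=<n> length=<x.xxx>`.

segments=18 loops=1 length=14.873

cell (1,3): code 0100 → (1.741,4.000)–(2.000,3.475)
cell (1,4): code 1100 → (1.728,5.000)–(1.741,4.000)
cell (1,5): code 1000 → (2.000,5.561)–(1.728,5.000)
cell (2,2): code 0100 → (2.284,3.000)–(3.000,2.410)
cell (2,3): code 1110 → (2.000,3.475)–(2.284,3.000)
cell (2,5): code 1101 → (2.184,6.000)–(2.000,5.561)
cell (2,6): code 1000 → (3.000,6.717)–(2.184,6.000)
cell (3,2): code 0110 → (3.000,2.410)–(4.000,2.165)
cell (3,6): code 1001 → (4.000,6.966)–(3.000,6.717)
cell (4,2): code 0110 → (4.000,2.165)–(5.000,2.363)
cell (4,6): code 1001 → (5.000,6.823)–(4.000,6.966)
cell (5,2): code 0010 → (5.000,2.363)–(5.813,3.000)
cell (5,3): code 0111 → (5.813,3.000)–(6.000,3.284)
cell (5,5): code 1011 → (6.000,5.815)–(5.936,6.000)
cell (5,6): code 0001 → (5.936,6.000)–(5.000,6.823)
cell (6,3): code 0010 → (6.000,3.284)–(6.367,4.000)
cell (6,4): code 0011 → (6.367,4.000)–(6.406,5.000)
cell (6,5): code 0001 → (6.406,5.000)–(6.000,5.815)
total: 18 segments, chained into 1 closed loop(s), length Σ = 14.872724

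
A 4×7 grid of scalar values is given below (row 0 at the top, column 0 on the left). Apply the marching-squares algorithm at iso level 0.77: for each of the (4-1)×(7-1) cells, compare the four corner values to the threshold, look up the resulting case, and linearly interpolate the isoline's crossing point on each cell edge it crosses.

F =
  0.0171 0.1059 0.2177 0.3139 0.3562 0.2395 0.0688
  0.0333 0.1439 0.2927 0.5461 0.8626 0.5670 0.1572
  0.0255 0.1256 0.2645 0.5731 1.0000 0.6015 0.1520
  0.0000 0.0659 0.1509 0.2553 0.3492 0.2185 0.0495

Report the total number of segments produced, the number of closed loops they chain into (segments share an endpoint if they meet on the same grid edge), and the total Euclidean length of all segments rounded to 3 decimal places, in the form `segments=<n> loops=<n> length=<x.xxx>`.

segments=6 loops=1 length=4.093

cell (0,3): code 0100 → (0.817,4.000)–(1.000,3.707)
cell (0,4): code 1000 → (1.000,4.313)–(0.817,4.000)
cell (1,3): code 0110 → (1.000,3.707)–(2.000,3.461)
cell (1,4): code 1001 → (2.000,4.577)–(1.000,4.313)
cell (2,3): code 0010 → (2.000,3.461)–(2.353,4.000)
cell (2,4): code 0001 → (2.353,4.000)–(2.000,4.577)
total: 6 segments, chained into 1 closed loop(s), length Σ = 4.092948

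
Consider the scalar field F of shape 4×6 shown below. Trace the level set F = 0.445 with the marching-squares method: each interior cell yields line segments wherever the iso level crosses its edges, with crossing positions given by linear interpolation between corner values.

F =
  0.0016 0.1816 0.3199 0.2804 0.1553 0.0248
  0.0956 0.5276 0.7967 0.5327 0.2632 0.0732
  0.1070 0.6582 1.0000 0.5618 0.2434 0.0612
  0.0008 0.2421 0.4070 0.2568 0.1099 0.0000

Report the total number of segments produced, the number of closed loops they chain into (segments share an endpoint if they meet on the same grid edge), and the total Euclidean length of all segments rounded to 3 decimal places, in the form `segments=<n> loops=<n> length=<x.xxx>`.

cell (0,0): code 0100 → (0.761,1.000)–(1.000,0.809)
cell (0,1): code 1100 → (0.262,2.000)–(0.761,1.000)
cell (0,2): code 1100 → (0.652,3.000)–(0.262,2.000)
cell (0,3): code 1000 → (1.000,3.325)–(0.652,3.000)
cell (1,0): code 0110 → (1.000,0.809)–(2.000,0.613)
cell (1,3): code 1001 → (2.000,3.367)–(1.000,3.325)
cell (2,0): code 0010 → (2.000,0.613)–(2.512,1.000)
cell (2,1): code 0011 → (2.512,1.000)–(2.936,2.000)
cell (2,2): code 0011 → (2.936,2.000)–(2.383,3.000)
cell (2,3): code 0001 → (2.383,3.000)–(2.000,3.367)
total: 10 segments, chained into 1 closed loop(s), length Σ = 8.393711

segments=10 loops=1 length=8.394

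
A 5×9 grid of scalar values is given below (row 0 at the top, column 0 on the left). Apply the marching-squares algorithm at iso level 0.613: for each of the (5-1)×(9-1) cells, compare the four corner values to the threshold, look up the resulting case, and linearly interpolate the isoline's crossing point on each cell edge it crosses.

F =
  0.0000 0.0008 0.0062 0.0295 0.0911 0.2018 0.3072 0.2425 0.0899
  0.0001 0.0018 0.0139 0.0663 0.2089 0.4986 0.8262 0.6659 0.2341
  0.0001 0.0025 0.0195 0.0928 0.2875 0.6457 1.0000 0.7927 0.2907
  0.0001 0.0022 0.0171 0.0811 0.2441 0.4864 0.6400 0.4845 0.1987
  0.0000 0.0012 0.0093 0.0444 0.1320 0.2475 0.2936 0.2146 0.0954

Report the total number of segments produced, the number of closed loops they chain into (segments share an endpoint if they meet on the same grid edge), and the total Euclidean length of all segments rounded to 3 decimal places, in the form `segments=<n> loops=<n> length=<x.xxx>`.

segments=12 loops=1 length=7.467

cell (0,5): code 0100 → (0.589,6.000)–(1.000,5.349)
cell (0,6): code 1100 → (0.875,7.000)–(0.589,6.000)
cell (0,7): code 1000 → (1.000,7.123)–(0.875,7.000)
cell (1,4): code 0100 → (1.778,5.000)–(2.000,4.909)
cell (1,5): code 1110 → (1.000,5.349)–(1.778,5.000)
cell (1,7): code 1001 → (2.000,7.358)–(1.000,7.123)
cell (2,4): code 0010 → (2.000,4.909)–(2.205,5.000)
cell (2,5): code 0111 → (2.205,5.000)–(3.000,5.824)
cell (2,6): code 1011 → (3.000,6.174)–(2.583,7.000)
cell (2,7): code 0001 → (2.583,7.000)–(2.000,7.358)
cell (3,5): code 0010 → (3.000,5.824)–(3.078,6.000)
cell (3,6): code 0001 → (3.078,6.000)–(3.000,6.174)
total: 12 segments, chained into 1 closed loop(s), length Σ = 7.466797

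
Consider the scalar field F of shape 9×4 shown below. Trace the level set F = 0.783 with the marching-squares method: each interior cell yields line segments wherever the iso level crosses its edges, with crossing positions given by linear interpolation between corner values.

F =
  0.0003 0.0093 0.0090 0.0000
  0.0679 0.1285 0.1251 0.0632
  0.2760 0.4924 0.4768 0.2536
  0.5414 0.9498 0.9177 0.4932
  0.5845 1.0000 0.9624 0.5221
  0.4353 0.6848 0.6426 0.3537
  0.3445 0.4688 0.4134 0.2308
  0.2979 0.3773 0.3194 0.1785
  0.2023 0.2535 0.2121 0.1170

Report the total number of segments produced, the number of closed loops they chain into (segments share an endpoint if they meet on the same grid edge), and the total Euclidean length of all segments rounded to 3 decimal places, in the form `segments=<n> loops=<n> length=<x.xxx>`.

segments=8 loops=1 length=6.566

cell (2,0): code 0100 → (2.635,1.000)–(3.000,0.592)
cell (2,1): code 1100 → (2.694,2.000)–(2.635,1.000)
cell (2,2): code 1000 → (3.000,2.317)–(2.694,2.000)
cell (3,0): code 0110 → (3.000,0.592)–(4.000,0.478)
cell (3,2): code 1001 → (4.000,2.407)–(3.000,2.317)
cell (4,0): code 0010 → (4.000,0.478)–(4.688,1.000)
cell (4,1): code 0011 → (4.688,1.000)–(4.561,2.000)
cell (4,2): code 0001 → (4.561,2.000)–(4.000,2.407)
total: 8 segments, chained into 1 closed loop(s), length Σ = 6.565834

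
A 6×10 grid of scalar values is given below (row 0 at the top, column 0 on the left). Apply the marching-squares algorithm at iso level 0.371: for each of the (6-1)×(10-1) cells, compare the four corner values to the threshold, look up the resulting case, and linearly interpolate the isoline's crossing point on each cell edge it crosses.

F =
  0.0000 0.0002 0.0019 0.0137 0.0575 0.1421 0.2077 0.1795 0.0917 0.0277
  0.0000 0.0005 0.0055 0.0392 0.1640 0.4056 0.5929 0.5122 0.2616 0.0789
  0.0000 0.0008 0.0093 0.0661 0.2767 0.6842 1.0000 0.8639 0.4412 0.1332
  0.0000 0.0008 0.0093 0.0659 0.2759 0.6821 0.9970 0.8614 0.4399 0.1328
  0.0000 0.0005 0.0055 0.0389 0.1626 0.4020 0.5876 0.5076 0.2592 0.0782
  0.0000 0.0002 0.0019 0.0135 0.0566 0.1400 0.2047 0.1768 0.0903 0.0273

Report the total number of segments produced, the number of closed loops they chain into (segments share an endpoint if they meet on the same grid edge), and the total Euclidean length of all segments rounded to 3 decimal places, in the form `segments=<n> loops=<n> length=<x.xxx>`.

segments=16 loops=1 length=12.750

cell (0,4): code 0100 → (0.869,5.000)–(1.000,4.857)
cell (0,5): code 1100 → (0.424,6.000)–(0.869,5.000)
cell (0,6): code 1100 → (0.576,7.000)–(0.424,6.000)
cell (0,7): code 1000 → (1.000,7.563)–(0.576,7.000)
cell (1,4): code 0110 → (1.000,4.857)–(2.000,4.231)
cell (1,7): code 1101 → (1.609,8.000)–(1.000,7.563)
cell (1,8): code 1000 → (2.000,8.228)–(1.609,8.000)
cell (2,4): code 0110 → (2.000,4.231)–(3.000,4.234)
cell (2,8): code 1001 → (3.000,8.224)–(2.000,8.228)
cell (3,4): code 0110 → (3.000,4.234)–(4.000,4.871)
cell (3,7): code 1011 → (4.000,7.550)–(3.381,8.000)
cell (3,8): code 0001 → (3.381,8.000)–(3.000,8.224)
cell (4,4): code 0010 → (4.000,4.871)–(4.118,5.000)
cell (4,5): code 0011 → (4.118,5.000)–(4.566,6.000)
cell (4,6): code 0011 → (4.566,6.000)–(4.413,7.000)
cell (4,7): code 0001 → (4.413,7.000)–(4.000,7.550)
total: 16 segments, chained into 1 closed loop(s), length Σ = 12.749948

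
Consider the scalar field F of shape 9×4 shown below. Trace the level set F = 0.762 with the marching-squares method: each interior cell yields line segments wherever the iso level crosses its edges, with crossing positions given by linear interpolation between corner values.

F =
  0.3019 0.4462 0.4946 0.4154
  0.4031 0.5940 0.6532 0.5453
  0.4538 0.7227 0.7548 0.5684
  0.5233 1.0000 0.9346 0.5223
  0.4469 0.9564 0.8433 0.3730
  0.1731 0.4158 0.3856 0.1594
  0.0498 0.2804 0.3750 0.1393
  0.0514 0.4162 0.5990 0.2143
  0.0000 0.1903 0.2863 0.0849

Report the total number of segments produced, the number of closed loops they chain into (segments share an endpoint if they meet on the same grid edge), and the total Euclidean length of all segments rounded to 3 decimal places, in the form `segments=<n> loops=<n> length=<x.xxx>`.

segments=8 loops=1 length=6.871

cell (2,0): code 0100 → (2.142,1.000)–(3.000,0.501)
cell (2,1): code 1100 → (2.040,2.000)–(2.142,1.000)
cell (2,2): code 1000 → (3.000,2.419)–(2.040,2.000)
cell (3,0): code 0110 → (3.000,0.501)–(4.000,0.618)
cell (3,2): code 1001 → (4.000,2.173)–(3.000,2.419)
cell (4,0): code 0010 → (4.000,0.618)–(4.360,1.000)
cell (4,1): code 0011 → (4.360,1.000)–(4.178,2.000)
cell (4,2): code 0001 → (4.178,2.000)–(4.000,2.173)
total: 8 segments, chained into 1 closed loop(s), length Σ = 6.870594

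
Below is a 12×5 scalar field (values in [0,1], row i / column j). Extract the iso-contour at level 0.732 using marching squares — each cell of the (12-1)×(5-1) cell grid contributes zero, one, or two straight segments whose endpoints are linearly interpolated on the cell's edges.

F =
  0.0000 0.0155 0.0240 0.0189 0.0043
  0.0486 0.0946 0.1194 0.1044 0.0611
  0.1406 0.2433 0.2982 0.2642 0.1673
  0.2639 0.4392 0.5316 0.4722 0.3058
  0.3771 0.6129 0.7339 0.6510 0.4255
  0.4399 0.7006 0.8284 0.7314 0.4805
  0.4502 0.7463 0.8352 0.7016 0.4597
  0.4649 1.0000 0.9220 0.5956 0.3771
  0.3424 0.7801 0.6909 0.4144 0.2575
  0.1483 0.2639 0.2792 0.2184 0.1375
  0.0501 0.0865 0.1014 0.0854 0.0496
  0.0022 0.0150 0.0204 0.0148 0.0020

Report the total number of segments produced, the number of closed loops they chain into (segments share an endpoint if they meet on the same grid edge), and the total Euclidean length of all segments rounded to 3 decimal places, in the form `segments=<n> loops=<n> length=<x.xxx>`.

cell (3,1): code 0100 → (3.991,2.000)–(4.000,1.984)
cell (3,2): code 1000 → (4.000,2.023)–(3.991,2.000)
cell (4,1): code 0110 → (4.000,1.984)–(5.000,1.246)
cell (4,2): code 1001 → (5.000,2.994)–(4.000,2.023)
cell (5,0): code 0100 → (5.687,1.000)–(6.000,0.952)
cell (5,1): code 1110 → (5.000,1.246)–(5.687,1.000)
cell (5,2): code 1001 → (6.000,2.772)–(5.000,2.994)
cell (6,0): code 0110 → (6.000,0.952)–(7.000,0.499)
cell (6,2): code 1001 → (7.000,2.582)–(6.000,2.772)
cell (7,0): code 0110 → (7.000,0.499)–(8.000,0.890)
cell (7,1): code 1011 → (8.000,1.539)–(7.822,2.000)
cell (7,2): code 0001 → (7.822,2.000)–(7.000,2.582)
cell (8,0): code 0010 → (8.000,0.890)–(8.093,1.000)
cell (8,1): code 0001 → (8.093,1.000)–(8.000,1.539)
total: 14 segments, chained into 1 closed loop(s), length Σ = 10.132427

segments=14 loops=1 length=10.132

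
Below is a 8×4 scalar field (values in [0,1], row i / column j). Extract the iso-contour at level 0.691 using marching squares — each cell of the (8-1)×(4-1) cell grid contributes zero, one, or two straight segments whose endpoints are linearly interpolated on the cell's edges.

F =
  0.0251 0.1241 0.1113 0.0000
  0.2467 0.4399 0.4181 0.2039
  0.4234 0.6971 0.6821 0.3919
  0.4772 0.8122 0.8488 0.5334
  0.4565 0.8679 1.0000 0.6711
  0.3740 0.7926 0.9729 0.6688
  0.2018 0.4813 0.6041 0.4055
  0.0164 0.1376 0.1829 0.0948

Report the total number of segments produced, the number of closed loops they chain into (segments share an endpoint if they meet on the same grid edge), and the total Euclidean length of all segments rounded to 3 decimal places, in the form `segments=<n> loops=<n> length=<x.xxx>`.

cell (1,0): code 0100 → (1.976,1.000)–(2.000,0.978)
cell (1,1): code 1000 → (2.000,1.407)–(1.976,1.000)
cell (2,0): code 0110 → (2.000,0.978)–(3.000,0.638)
cell (2,1): code 1101 → (2.053,2.000)–(2.000,1.407)
cell (2,2): code 1000 → (3.000,2.500)–(2.053,2.000)
cell (3,0): code 0110 → (3.000,0.638)–(4.000,0.570)
cell (3,2): code 1001 → (4.000,2.939)–(3.000,2.500)
cell (4,0): code 0110 → (4.000,0.570)–(5.000,0.757)
cell (4,2): code 1001 → (5.000,2.927)–(4.000,2.939)
cell (5,0): code 0010 → (5.000,0.757)–(5.326,1.000)
cell (5,1): code 0011 → (5.326,1.000)–(5.764,2.000)
cell (5,2): code 0001 → (5.764,2.000)–(5.000,2.927)
total: 12 segments, chained into 1 closed loop(s), length Σ = 9.974305

segments=12 loops=1 length=9.974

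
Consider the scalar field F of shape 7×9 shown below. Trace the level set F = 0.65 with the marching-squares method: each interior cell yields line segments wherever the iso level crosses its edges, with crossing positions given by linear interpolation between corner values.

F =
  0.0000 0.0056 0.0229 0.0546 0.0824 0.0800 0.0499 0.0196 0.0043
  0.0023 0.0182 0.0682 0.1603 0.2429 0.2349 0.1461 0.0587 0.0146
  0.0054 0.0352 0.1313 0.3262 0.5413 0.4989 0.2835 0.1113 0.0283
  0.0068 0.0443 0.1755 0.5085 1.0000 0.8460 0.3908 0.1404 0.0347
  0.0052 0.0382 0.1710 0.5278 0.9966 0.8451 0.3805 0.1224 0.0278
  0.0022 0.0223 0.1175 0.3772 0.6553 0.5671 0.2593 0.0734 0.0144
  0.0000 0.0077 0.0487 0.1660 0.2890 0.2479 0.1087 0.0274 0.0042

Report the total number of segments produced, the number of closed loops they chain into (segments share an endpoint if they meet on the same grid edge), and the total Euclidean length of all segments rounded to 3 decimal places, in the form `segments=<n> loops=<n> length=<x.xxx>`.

segments=10 loops=1 length=7.896

cell (2,3): code 0100 → (2.237,4.000)–(3.000,3.288)
cell (2,4): code 1100 → (2.435,5.000)–(2.237,4.000)
cell (2,5): code 1000 → (3.000,5.431)–(2.435,5.000)
cell (3,3): code 0110 → (3.000,3.288)–(4.000,3.261)
cell (3,5): code 1001 → (4.000,5.420)–(3.000,5.431)
cell (4,3): code 0110 → (4.000,3.261)–(5.000,3.981)
cell (4,4): code 1011 → (5.000,4.060)–(4.702,5.000)
cell (4,5): code 0001 → (4.702,5.000)–(4.000,5.420)
cell (5,3): code 0010 → (5.000,3.981)–(5.014,4.000)
cell (5,4): code 0001 → (5.014,4.000)–(5.000,4.060)
total: 10 segments, chained into 1 closed loop(s), length Σ = 7.895771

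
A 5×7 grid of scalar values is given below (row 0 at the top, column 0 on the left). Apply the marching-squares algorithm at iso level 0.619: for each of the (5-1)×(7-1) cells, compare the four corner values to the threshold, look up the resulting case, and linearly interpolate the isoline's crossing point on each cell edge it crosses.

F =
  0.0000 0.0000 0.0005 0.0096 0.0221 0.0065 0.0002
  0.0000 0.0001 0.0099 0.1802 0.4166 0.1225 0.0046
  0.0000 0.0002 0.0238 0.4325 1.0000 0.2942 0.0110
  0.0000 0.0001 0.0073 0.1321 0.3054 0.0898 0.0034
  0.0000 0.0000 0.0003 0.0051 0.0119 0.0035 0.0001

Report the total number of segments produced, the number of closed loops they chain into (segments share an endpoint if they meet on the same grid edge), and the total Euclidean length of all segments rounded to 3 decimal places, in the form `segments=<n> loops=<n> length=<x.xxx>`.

cell (1,3): code 0100 → (1.347,4.000)–(2.000,3.329)
cell (1,4): code 1000 → (2.000,4.540)–(1.347,4.000)
cell (2,3): code 0010 → (2.000,3.329)–(2.549,4.000)
cell (2,4): code 0001 → (2.549,4.000)–(2.000,4.540)
total: 4 segments, chained into 1 closed loop(s), length Σ = 3.420434

segments=4 loops=1 length=3.420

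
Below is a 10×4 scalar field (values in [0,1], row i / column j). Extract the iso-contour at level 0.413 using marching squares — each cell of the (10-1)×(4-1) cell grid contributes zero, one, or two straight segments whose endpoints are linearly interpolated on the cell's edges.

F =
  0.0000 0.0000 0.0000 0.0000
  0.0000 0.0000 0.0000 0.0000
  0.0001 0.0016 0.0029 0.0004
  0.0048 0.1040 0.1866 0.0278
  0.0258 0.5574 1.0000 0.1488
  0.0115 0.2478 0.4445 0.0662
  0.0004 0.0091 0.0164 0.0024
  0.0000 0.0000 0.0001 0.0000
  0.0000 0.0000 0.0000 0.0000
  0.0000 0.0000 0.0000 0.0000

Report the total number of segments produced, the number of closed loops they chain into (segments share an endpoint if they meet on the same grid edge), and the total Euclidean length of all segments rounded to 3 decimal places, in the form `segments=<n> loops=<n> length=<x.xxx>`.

segments=8 loops=1 length=5.487

cell (3,0): code 0100 → (3.682,1.000)–(4.000,0.728)
cell (3,1): code 1100 → (3.278,2.000)–(3.682,1.000)
cell (3,2): code 1000 → (4.000,2.690)–(3.278,2.000)
cell (4,0): code 0010 → (4.000,0.728)–(4.466,1.000)
cell (4,1): code 0111 → (4.466,1.000)–(5.000,1.840)
cell (4,2): code 1001 → (5.000,2.083)–(4.000,2.690)
cell (5,1): code 0010 → (5.000,1.840)–(5.074,2.000)
cell (5,2): code 0001 → (5.074,2.000)–(5.000,2.083)
total: 8 segments, chained into 1 closed loop(s), length Σ = 5.486582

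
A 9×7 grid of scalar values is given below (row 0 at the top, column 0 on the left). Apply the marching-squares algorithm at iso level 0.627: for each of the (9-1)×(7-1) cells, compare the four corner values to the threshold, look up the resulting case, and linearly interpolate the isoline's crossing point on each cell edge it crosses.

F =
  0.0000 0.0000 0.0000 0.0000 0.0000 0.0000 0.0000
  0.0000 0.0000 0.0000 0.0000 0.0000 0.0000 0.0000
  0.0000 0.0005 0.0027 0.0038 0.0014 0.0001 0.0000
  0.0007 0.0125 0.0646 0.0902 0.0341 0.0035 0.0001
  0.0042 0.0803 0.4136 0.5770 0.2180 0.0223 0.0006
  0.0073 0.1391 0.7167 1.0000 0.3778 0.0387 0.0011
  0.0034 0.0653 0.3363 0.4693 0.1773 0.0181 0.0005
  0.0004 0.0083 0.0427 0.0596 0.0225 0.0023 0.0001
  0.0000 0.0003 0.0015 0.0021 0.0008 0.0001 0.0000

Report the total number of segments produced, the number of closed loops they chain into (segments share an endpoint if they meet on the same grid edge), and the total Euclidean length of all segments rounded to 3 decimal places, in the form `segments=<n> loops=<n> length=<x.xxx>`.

segments=6 loops=1 length=4.869

cell (4,1): code 0100 → (4.704,2.000)–(5.000,1.845)
cell (4,2): code 1100 → (4.118,3.000)–(4.704,2.000)
cell (4,3): code 1000 → (5.000,3.599)–(4.118,3.000)
cell (5,1): code 0010 → (5.000,1.845)–(5.236,2.000)
cell (5,2): code 0011 → (5.236,2.000)–(5.703,3.000)
cell (5,3): code 0001 → (5.703,3.000)–(5.000,3.599)
total: 6 segments, chained into 1 closed loop(s), length Σ = 4.869288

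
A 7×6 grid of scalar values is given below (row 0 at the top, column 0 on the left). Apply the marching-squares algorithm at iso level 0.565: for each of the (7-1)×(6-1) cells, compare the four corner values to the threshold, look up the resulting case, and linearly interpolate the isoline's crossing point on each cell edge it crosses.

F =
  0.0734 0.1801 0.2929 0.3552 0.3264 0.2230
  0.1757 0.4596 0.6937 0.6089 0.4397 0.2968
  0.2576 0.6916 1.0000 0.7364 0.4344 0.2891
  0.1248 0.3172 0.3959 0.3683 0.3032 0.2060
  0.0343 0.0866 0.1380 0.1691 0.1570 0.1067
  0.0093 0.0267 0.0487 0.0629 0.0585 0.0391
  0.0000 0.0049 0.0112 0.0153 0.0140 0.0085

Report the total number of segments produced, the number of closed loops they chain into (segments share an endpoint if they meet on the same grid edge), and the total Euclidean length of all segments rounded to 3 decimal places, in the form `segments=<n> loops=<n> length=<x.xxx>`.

segments=10 loops=1 length=7.547

cell (0,1): code 0100 → (0.679,2.000)–(1.000,1.450)
cell (0,2): code 1100 → (0.827,3.000)–(0.679,2.000)
cell (0,3): code 1000 → (1.000,3.259)–(0.827,3.000)
cell (1,0): code 0100 → (1.454,1.000)–(2.000,0.708)
cell (1,1): code 1110 → (1.000,1.450)–(1.454,1.000)
cell (1,3): code 1001 → (2.000,3.568)–(1.000,3.259)
cell (2,0): code 0010 → (2.000,0.708)–(2.338,1.000)
cell (2,1): code 0011 → (2.338,1.000)–(2.720,2.000)
cell (2,2): code 0011 → (2.720,2.000)–(2.466,3.000)
cell (2,3): code 0001 → (2.466,3.000)–(2.000,3.568)
total: 10 segments, chained into 1 closed loop(s), length Σ = 7.547221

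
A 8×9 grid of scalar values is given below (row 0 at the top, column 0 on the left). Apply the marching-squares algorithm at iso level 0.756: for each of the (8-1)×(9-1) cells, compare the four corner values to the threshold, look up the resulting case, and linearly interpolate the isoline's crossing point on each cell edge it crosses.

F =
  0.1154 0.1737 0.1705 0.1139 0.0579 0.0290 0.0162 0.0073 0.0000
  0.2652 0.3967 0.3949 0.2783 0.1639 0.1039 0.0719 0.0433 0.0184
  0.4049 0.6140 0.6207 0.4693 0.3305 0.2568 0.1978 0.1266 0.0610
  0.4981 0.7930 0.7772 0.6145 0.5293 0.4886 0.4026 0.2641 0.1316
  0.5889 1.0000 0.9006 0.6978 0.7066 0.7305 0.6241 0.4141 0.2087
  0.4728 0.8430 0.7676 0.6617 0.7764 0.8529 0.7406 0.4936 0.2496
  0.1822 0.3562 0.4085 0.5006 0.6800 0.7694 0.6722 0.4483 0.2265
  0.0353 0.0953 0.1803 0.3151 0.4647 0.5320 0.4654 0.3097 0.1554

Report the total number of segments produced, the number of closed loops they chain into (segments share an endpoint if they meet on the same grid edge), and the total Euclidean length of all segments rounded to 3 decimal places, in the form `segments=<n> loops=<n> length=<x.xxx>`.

cell (2,0): code 0100 → (2.793,1.000)–(3.000,0.875)
cell (2,1): code 1100 → (2.865,2.000)–(2.793,1.000)
cell (2,2): code 1000 → (3.000,2.130)–(2.865,2.000)
cell (3,0): code 0110 → (3.000,0.875)–(4.000,0.406)
cell (3,2): code 1001 → (4.000,2.713)–(3.000,2.130)
cell (4,0): code 0110 → (4.000,0.406)–(5.000,0.765)
cell (4,2): code 1001 → (5.000,2.110)–(4.000,2.713)
cell (4,3): code 0100 → (4.708,4.000)–(5.000,3.822)
cell (4,4): code 1100 → (4.208,5.000)–(4.708,4.000)
cell (4,5): code 1000 → (5.000,5.863)–(4.208,5.000)
cell (5,0): code 0010 → (5.000,0.765)–(5.179,1.000)
cell (5,1): code 0011 → (5.179,1.000)–(5.032,2.000)
cell (5,2): code 0001 → (5.032,2.000)–(5.000,2.110)
cell (5,3): code 0010 → (5.000,3.822)–(5.212,4.000)
cell (5,4): code 0111 → (5.212,4.000)–(6.000,4.850)
cell (5,5): code 1001 → (6.000,5.138)–(5.000,5.863)
cell (6,4): code 0010 → (6.000,4.850)–(6.056,5.000)
cell (6,5): code 0001 → (6.056,5.000)–(6.000,5.138)
total: 18 segments, chained into 2 closed loop(s), length Σ = 12.955279

segments=18 loops=2 length=12.955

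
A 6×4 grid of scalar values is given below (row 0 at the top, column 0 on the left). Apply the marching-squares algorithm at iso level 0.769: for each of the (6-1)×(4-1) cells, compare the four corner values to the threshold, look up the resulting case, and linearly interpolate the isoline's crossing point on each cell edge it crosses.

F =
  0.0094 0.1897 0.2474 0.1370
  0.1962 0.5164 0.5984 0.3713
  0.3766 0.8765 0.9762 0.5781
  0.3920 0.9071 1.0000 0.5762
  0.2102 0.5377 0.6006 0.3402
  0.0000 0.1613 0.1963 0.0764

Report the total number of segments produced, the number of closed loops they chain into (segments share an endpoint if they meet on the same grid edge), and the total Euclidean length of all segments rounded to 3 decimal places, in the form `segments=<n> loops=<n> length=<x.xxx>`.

segments=8 loops=1 length=6.432

cell (1,0): code 0100 → (1.701,1.000)–(2.000,0.785)
cell (1,1): code 1100 → (1.452,2.000)–(1.701,1.000)
cell (1,2): code 1000 → (2.000,2.520)–(1.452,2.000)
cell (2,0): code 0110 → (2.000,0.785)–(3.000,0.732)
cell (2,2): code 1001 → (3.000,2.545)–(2.000,2.520)
cell (3,0): code 0010 → (3.000,0.732)–(3.374,1.000)
cell (3,1): code 0011 → (3.374,1.000)–(3.578,2.000)
cell (3,2): code 0001 → (3.578,2.000)–(3.000,2.545)
total: 8 segments, chained into 1 closed loop(s), length Σ = 6.431957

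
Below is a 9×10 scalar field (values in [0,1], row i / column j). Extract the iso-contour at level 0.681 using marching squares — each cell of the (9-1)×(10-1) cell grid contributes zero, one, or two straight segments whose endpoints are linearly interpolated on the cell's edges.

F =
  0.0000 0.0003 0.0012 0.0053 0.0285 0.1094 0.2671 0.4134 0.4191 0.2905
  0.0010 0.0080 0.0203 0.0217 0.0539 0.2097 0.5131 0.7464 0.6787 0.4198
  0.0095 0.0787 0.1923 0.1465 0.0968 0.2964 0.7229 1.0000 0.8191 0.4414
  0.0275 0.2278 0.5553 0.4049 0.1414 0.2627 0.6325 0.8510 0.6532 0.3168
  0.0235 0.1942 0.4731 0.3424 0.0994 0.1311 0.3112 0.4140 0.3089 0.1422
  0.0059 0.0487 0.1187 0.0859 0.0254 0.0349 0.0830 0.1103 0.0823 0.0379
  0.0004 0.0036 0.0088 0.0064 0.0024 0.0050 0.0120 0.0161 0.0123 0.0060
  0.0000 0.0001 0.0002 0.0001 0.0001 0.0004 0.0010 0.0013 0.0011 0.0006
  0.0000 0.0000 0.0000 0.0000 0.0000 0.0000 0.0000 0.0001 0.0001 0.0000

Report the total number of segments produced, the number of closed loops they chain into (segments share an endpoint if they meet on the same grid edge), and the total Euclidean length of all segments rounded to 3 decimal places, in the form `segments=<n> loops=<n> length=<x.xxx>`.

cell (0,6): code 0100 → (0.804,7.000)–(1.000,6.720)
cell (0,7): code 1000 → (1.000,7.966)–(0.804,7.000)
cell (1,5): code 0100 → (1.800,6.000)–(2.000,5.902)
cell (1,6): code 1110 → (1.000,6.720)–(1.800,6.000)
cell (1,7): code 1101 → (1.016,8.000)–(1.000,7.966)
cell (1,8): code 1000 → (2.000,8.366)–(1.016,8.000)
cell (2,5): code 0010 → (2.000,5.902)–(2.463,6.000)
cell (2,6): code 0111 → (2.463,6.000)–(3.000,6.222)
cell (2,7): code 1011 → (3.000,7.859)–(2.832,8.000)
cell (2,8): code 0001 → (2.832,8.000)–(2.000,8.366)
cell (3,6): code 0010 → (3.000,6.222)–(3.389,7.000)
cell (3,7): code 0001 → (3.389,7.000)–(3.000,7.859)
total: 12 segments, chained into 1 closed loop(s), length Σ = 7.709576

segments=12 loops=1 length=7.710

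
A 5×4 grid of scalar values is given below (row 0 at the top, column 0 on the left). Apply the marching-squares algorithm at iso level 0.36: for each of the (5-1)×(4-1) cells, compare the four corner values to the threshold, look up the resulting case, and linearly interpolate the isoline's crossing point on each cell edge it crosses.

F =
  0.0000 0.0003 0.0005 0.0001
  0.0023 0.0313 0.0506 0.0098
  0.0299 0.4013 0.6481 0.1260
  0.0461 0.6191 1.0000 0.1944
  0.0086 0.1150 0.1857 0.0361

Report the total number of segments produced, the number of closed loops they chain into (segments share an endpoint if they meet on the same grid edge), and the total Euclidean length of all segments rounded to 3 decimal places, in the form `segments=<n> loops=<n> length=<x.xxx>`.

cell (1,0): code 0100 → (1.888,1.000)–(2.000,0.889)
cell (1,1): code 1100 → (1.518,2.000)–(1.888,1.000)
cell (1,2): code 1000 → (2.000,2.552)–(1.518,2.000)
cell (2,0): code 0110 → (2.000,0.889)–(3.000,0.548)
cell (2,2): code 1001 → (3.000,2.794)–(2.000,2.552)
cell (3,0): code 0010 → (3.000,0.548)–(3.514,1.000)
cell (3,1): code 0011 → (3.514,1.000)–(3.786,2.000)
cell (3,2): code 0001 → (3.786,2.000)–(3.000,2.794)
total: 8 segments, chained into 1 closed loop(s), length Σ = 6.880774

segments=8 loops=1 length=6.881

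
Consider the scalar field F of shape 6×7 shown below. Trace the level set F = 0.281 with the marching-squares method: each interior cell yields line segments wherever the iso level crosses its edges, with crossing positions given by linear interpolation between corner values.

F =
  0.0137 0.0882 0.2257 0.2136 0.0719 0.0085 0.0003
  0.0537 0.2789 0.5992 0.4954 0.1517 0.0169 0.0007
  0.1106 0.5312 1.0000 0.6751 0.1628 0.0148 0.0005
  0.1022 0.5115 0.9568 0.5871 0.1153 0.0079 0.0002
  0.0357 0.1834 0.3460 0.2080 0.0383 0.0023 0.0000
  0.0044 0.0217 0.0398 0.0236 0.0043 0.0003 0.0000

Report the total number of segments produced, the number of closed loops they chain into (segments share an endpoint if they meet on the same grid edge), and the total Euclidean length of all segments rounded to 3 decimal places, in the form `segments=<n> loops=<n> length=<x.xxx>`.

segments=14 loops=1 length=11.620

cell (0,1): code 0100 → (0.148,2.000)–(1.000,1.007)
cell (0,2): code 1100 → (0.239,3.000)–(0.148,2.000)
cell (0,3): code 1000 → (1.000,3.624)–(0.239,3.000)
cell (1,0): code 0100 → (1.008,1.000)–(2.000,0.405)
cell (1,1): code 1110 → (1.000,1.007)–(1.008,1.000)
cell (1,3): code 1001 → (2.000,3.769)–(1.000,3.624)
cell (2,0): code 0110 → (2.000,0.405)–(3.000,0.437)
cell (2,3): code 1001 → (3.000,3.649)–(2.000,3.769)
cell (3,0): code 0010 → (3.000,0.437)–(3.703,1.000)
cell (3,1): code 0111 → (3.703,1.000)–(4.000,1.600)
cell (3,2): code 1011 → (4.000,2.471)–(3.807,3.000)
cell (3,3): code 0001 → (3.807,3.000)–(3.000,3.649)
cell (4,1): code 0010 → (4.000,1.600)–(4.212,2.000)
cell (4,2): code 0001 → (4.212,2.000)–(4.000,2.471)
total: 14 segments, chained into 1 closed loop(s), length Σ = 11.620290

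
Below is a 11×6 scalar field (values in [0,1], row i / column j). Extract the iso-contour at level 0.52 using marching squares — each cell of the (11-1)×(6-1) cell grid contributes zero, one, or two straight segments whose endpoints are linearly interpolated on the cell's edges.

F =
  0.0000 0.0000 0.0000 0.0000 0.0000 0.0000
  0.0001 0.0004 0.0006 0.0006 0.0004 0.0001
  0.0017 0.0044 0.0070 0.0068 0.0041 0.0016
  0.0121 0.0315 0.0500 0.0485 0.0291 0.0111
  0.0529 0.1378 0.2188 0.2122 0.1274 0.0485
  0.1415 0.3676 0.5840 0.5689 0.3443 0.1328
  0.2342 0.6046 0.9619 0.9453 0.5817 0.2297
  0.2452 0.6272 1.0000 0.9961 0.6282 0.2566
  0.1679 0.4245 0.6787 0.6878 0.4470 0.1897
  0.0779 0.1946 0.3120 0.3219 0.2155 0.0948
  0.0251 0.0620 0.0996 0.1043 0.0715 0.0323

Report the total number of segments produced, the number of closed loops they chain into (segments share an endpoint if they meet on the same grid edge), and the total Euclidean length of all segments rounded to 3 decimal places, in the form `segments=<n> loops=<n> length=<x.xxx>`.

cell (4,1): code 0100 → (4.825,2.000)–(5.000,1.704)
cell (4,2): code 1100 → (4.863,3.000)–(4.825,2.000)
cell (4,3): code 1000 → (5.000,3.218)–(4.863,3.000)
cell (5,0): code 0100 → (5.643,1.000)–(6.000,0.772)
cell (5,1): code 1110 → (5.000,1.704)–(5.643,1.000)
cell (5,3): code 1101 → (5.740,4.000)–(5.000,3.218)
cell (5,4): code 1000 → (6.000,4.175)–(5.740,4.000)
cell (6,0): code 0110 → (6.000,0.772)–(7.000,0.719)
cell (6,4): code 1001 → (7.000,4.291)–(6.000,4.175)
cell (7,0): code 0010 → (7.000,0.719)–(7.529,1.000)
cell (7,1): code 0111 → (7.529,1.000)–(8.000,1.376)
cell (7,3): code 1011 → (8.000,3.697)–(7.597,4.000)
cell (7,4): code 0001 → (7.597,4.000)–(7.000,4.291)
cell (8,1): code 0010 → (8.000,1.376)–(8.433,2.000)
cell (8,2): code 0011 → (8.433,2.000)–(8.459,3.000)
cell (8,3): code 0001 → (8.459,3.000)–(8.000,3.697)
total: 16 segments, chained into 1 closed loop(s), length Σ = 11.341671

segments=16 loops=1 length=11.342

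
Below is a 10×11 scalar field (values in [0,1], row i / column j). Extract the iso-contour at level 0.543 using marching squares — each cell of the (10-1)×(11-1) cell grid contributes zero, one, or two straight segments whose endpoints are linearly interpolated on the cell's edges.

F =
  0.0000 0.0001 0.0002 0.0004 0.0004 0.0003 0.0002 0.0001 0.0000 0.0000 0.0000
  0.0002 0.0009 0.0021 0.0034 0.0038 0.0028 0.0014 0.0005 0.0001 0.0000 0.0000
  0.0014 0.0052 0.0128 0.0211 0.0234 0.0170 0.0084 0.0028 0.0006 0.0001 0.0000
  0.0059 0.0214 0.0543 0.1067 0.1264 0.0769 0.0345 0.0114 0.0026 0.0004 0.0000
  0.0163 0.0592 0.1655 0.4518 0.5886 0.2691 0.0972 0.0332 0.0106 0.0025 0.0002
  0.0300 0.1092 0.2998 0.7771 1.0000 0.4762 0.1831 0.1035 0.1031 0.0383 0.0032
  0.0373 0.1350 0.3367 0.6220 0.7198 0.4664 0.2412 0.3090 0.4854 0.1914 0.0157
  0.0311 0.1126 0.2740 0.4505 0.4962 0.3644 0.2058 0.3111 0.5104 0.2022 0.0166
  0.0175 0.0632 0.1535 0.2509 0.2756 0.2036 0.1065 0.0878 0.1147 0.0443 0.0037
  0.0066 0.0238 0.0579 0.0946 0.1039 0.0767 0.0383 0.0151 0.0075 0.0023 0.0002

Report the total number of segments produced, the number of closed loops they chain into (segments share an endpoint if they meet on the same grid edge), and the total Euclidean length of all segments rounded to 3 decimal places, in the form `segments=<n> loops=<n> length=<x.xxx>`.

cell (3,3): code 0100 → (3.901,4.000)–(4.000,3.667)
cell (3,4): code 1000 → (4.000,4.143)–(3.901,4.000)
cell (4,2): code 0100 → (4.280,3.000)–(5.000,2.510)
cell (4,3): code 1110 → (4.000,3.667)–(4.280,3.000)
cell (4,4): code 1001 → (5.000,4.872)–(4.000,4.143)
cell (5,2): code 0110 → (5.000,2.510)–(6.000,2.723)
cell (5,4): code 1001 → (6.000,4.698)–(5.000,4.872)
cell (6,2): code 0010 → (6.000,2.723)–(6.461,3.000)
cell (6,3): code 0011 → (6.461,3.000)–(6.791,4.000)
cell (6,4): code 0001 → (6.791,4.000)–(6.000,4.698)
total: 10 segments, chained into 1 closed loop(s), length Σ = 8.035935

segments=10 loops=1 length=8.036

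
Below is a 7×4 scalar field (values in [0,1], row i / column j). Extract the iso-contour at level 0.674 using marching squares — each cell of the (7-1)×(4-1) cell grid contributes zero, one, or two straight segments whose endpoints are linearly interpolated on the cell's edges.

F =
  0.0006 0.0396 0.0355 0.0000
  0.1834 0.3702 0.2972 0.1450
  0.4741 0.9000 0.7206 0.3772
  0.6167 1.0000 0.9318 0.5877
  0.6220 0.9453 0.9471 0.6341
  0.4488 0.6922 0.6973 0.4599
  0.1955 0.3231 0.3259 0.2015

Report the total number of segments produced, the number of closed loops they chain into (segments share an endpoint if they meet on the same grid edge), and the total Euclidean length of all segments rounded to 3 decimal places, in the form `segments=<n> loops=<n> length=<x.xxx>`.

cell (1,0): code 0100 → (1.573,1.000)–(2.000,0.469)
cell (1,1): code 1100 → (1.890,2.000)–(1.573,1.000)
cell (1,2): code 1000 → (2.000,2.136)–(1.890,2.000)
cell (2,0): code 0110 → (2.000,0.469)–(3.000,0.149)
cell (2,2): code 1001 → (3.000,2.749)–(2.000,2.136)
cell (3,0): code 0110 → (3.000,0.149)–(4.000,0.161)
cell (3,2): code 1001 → (4.000,2.873)–(3.000,2.749)
cell (4,0): code 0110 → (4.000,0.161)–(5.000,0.925)
cell (4,2): code 1001 → (5.000,2.098)–(4.000,2.873)
cell (5,0): code 0010 → (5.000,0.925)–(5.049,1.000)
cell (5,1): code 0011 → (5.049,1.000)–(5.063,2.000)
cell (5,2): code 0001 → (5.063,2.000)–(5.000,2.098)
total: 12 segments, chained into 1 closed loop(s), length Σ = 9.864810

segments=12 loops=1 length=9.865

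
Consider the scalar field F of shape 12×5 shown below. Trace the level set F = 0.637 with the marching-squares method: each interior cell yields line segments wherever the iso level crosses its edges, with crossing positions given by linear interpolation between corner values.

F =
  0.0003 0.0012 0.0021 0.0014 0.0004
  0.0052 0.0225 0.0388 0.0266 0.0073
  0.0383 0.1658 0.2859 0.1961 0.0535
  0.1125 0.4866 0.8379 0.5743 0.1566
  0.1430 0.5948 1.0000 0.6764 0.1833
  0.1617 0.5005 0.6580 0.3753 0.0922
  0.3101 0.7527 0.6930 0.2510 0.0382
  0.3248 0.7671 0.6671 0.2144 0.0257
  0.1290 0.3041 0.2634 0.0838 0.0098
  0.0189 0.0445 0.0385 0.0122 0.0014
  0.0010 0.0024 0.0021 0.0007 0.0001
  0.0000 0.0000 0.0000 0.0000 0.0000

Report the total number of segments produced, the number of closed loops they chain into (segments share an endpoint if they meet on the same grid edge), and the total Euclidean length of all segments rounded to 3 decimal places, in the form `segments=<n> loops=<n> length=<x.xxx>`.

segments=16 loops=1 length=12.388

cell (2,1): code 0100 → (2.636,2.000)–(3.000,1.428)
cell (2,2): code 1000 → (3.000,2.762)–(2.636,2.000)
cell (3,1): code 0110 → (3.000,1.428)–(4.000,1.104)
cell (3,2): code 1101 → (3.614,3.000)–(3.000,2.762)
cell (3,3): code 1000 → (4.000,3.080)–(3.614,3.000)
cell (4,1): code 0110 → (4.000,1.104)–(5.000,1.867)
cell (4,2): code 1011 → (5.000,2.074)–(4.131,3.000)
cell (4,3): code 0001 → (4.131,3.000)–(4.000,3.080)
cell (5,0): code 0100 → (5.541,1.000)–(6.000,0.739)
cell (5,1): code 1110 → (5.000,1.867)–(5.541,1.000)
cell (5,2): code 1001 → (6.000,2.127)–(5.000,2.074)
cell (6,0): code 0110 → (6.000,0.739)–(7.000,0.706)
cell (6,2): code 1001 → (7.000,2.066)–(6.000,2.127)
cell (7,0): code 0010 → (7.000,0.706)–(7.281,1.000)
cell (7,1): code 0011 → (7.281,1.000)–(7.075,2.000)
cell (7,2): code 0001 → (7.075,2.000)–(7.000,2.066)
total: 16 segments, chained into 1 closed loop(s), length Σ = 12.388216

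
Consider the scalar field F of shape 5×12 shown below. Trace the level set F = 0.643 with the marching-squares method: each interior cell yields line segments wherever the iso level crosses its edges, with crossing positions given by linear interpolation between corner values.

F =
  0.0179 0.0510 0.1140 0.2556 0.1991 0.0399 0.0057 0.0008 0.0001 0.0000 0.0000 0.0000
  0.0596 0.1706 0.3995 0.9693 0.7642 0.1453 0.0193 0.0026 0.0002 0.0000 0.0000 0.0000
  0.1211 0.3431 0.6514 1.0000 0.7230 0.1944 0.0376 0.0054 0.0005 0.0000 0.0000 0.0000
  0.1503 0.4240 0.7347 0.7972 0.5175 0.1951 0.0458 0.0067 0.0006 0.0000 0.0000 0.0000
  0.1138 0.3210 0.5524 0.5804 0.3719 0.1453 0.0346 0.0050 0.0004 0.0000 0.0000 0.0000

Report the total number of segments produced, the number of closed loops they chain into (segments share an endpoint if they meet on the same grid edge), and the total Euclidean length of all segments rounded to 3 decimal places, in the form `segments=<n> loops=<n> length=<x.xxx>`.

segments=12 loops=1 length=8.869

cell (0,2): code 0100 → (0.543,3.000)–(1.000,2.427)
cell (0,3): code 1100 → (0.786,4.000)–(0.543,3.000)
cell (0,4): code 1000 → (1.000,4.196)–(0.786,4.000)
cell (1,1): code 0100 → (1.967,2.000)–(2.000,1.973)
cell (1,2): code 1110 → (1.000,2.427)–(1.967,2.000)
cell (1,4): code 1001 → (2.000,4.151)–(1.000,4.196)
cell (2,1): code 0110 → (2.000,1.973)–(3.000,1.705)
cell (2,3): code 1011 → (3.000,3.551)–(2.389,4.000)
cell (2,4): code 0001 → (2.389,4.000)–(2.000,4.151)
cell (3,1): code 0010 → (3.000,1.705)–(3.503,2.000)
cell (3,2): code 0011 → (3.503,2.000)–(3.711,3.000)
cell (3,3): code 0001 → (3.711,3.000)–(3.000,3.551)
total: 12 segments, chained into 1 closed loop(s), length Σ = 8.868515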